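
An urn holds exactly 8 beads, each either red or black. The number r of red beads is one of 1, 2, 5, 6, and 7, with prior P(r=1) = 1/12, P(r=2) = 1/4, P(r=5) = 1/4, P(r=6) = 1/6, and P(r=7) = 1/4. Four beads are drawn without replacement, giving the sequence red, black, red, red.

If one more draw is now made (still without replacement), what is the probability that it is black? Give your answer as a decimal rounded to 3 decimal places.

0.236

Compute the likelihood of the observed sequence for each case: P(data | r = 1) = (1/8)(7/7)(0/6) = 0; P(data | r = 2) = (2/8)(6/7)(1/6)(0/5) = 0; P(data | r = 5) = (5/8)(3/7)(4/6)(3/5) = 3/28; P(data | r = 6) = (6/8)(2/7)(5/6)(4/5) = 1/7; P(data | r = 7) = (7/8)(1/7)(6/6)(5/5) = 1/8.
Multiplying each by its prior: 1/12 · 0 = 0, 1/4 · 0 = 0, 1/4 · 3/28 = 3/112, 1/6 · 1/7 = 1/42, 1/4 · 1/8 = 1/32; these sum to 55/672.
Normalising, the posterior is P(r = 1 | data) = 0, P(r = 2 | data) = 0, P(r = 5 | data) = 18/55, P(r = 6 | data) = 16/55, P(r = 7 | data) = 21/55.
The predictive probability is P(black next | data) = (1/2)(18/55) + (1/4)(16/55) + (0)(21/55) = 13/55.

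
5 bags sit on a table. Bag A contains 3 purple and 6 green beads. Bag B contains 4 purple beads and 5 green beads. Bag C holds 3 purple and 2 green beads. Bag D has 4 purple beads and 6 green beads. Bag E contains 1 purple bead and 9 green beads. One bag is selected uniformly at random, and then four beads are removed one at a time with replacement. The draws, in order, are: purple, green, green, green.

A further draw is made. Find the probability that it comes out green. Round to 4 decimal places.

0.6467

Under each hypothesis, the probability of the observed sequence is: P(data | bag A) = (3/9)(6/9)(6/9)(6/9) = 0.098765; P(data | bag B) = (4/9)(5/9)(5/9)(5/9) = 0.076208; P(data | bag C) = (3/5)(2/5)(2/5)(2/5) = 0.0384; P(data | bag D) = (4/10)(6/10)(6/10)(6/10) = 0.0864; P(data | bag E) = (1/10)(9/10)(9/10)(9/10) = 0.0729.
Multiplying each by its prior: 1/5 · 0.098765 = 0.019753, 1/5 · 0.076208 = 0.015242, 1/5 · 0.0384 = 0.00768, 1/5 · 0.0864 = 0.01728, 1/5 · 0.0729 = 0.01458; with total 0.074535.
Normalising, the posterior is P(bag A | data) = 0.26502, P(bag B | data) = 0.20449, P(bag C | data) = 0.10304, P(bag D | data) = 0.23184, P(bag E | data) = 0.19561.
The predictive probability is P(green next | data) = (2/3)(0.26502) + (5/9)(0.20449) + (2/5)(0.10304) + (3/5)(0.23184) + (9/10)(0.19561) = 0.64666.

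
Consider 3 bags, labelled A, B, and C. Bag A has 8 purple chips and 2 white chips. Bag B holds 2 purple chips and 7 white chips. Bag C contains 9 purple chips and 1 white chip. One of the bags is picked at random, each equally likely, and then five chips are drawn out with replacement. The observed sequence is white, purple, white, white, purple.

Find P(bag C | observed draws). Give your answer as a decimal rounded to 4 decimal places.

0.0278

The likelihood of the observed sequence under each hypothesis: P(data | bag A) = (2/10)(8/10)(2/10)(2/10)(8/10) = 0.00512; P(data | bag B) = (7/9)(2/9)(7/9)(7/9)(2/9) = 0.023235; P(data | bag C) = (1/10)(9/10)(1/10)(1/10)(9/10) = 0.00081.
Multiplying each by its prior: 1/3 · 0.00512 = 0.0017067, 1/3 · 0.023235 = 0.007745, 1/3 · 0.00081 = 0.00027; summing to 0.0097216.
Hence P(bag C | data) = (0.00027) / (0.0097216) = 0.027773.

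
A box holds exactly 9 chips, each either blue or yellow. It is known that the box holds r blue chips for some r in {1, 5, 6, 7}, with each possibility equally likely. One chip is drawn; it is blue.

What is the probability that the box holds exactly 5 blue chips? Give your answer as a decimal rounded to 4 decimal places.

The likelihood of this draw under each hypothesis: P(data | r = 1) = (1/9) = 1/9; P(data | r = 5) = (5/9) = 5/9; P(data | r = 6) = (6/9) = 2/3; P(data | r = 7) = (7/9) = 7/9.
The prior-weighted likelihoods are 1/4 · 1/9 = 1/36, 1/4 · 5/9 = 5/36, 1/4 · 2/3 = 1/6, 1/4 · 7/9 = 7/36; with total 19/36.
By Bayes' rule, P(r = 5 | data) = (5/36) / (19/36) = 5/19.

0.2632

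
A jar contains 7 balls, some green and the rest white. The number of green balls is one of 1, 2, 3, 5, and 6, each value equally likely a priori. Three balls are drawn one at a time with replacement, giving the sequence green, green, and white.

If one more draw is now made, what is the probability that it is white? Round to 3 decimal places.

Under each hypothesis, the probability of the observed sequence is: P(data | r = 1) = (1/7)(1/7)(6/7) = 0.017493; P(data | r = 2) = (2/7)(2/7)(5/7) = 0.058309; P(data | r = 3) = (3/7)(3/7)(4/7) = 0.10496; P(data | r = 5) = (5/7)(5/7)(2/7) = 0.14577; P(data | r = 6) = (6/7)(6/7)(1/7) = 0.10496.
Weighting by the prior gives 1/5 · 0.017493 = 0.0034985, 1/5 · 0.058309 = 0.011662, 1/5 · 0.10496 = 0.020991, 1/5 · 0.14577 = 0.029155, 1/5 · 0.10496 = 0.020991; with total 0.086297.
Dividing through by the total gives posterior P(r = 1 | data) = 0.040541, P(r = 2 | data) = 0.13514, P(r = 3 | data) = 0.24324, P(r = 5 | data) = 0.33784, P(r = 6 | data) = 0.24324.
The predictive probability is P(white next | data) = (6/7)(0.040541) + (5/7)(0.13514) + (4/7)(0.24324) + (2/7)(0.33784) + (1/7)(0.24324) = 0.40154.

0.402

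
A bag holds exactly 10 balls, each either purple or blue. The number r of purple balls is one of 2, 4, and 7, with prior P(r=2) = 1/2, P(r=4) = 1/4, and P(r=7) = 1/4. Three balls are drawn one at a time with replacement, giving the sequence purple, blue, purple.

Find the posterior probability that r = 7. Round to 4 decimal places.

0.4788

The likelihood of the observed sequence under each hypothesis: P(data | r = 2) = (2/10)(8/10)(2/10) = 0.032; P(data | r = 4) = (4/10)(6/10)(4/10) = 0.096; P(data | r = 7) = (7/10)(3/10)(7/10) = 0.147.
The prior-weighted likelihoods are 1/2 · 0.032 = 0.016, 1/4 · 0.096 = 0.024, 1/4 · 0.147 = 0.03675; summing to 0.07675.
Hence P(r = 7 | data) = (0.03675) / (0.07675) = 0.47883.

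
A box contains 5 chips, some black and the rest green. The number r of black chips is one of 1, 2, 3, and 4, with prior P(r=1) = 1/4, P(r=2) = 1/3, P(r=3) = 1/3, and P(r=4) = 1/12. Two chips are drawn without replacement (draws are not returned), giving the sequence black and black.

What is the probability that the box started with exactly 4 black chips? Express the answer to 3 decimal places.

For each hypothesis, P(data | H) works out to: P(data | r = 1) = (1/5)(0/4) = 0; P(data | r = 2) = (2/5)(1/4) = 1/10; P(data | r = 3) = (3/5)(2/4) = 3/10; P(data | r = 4) = (4/5)(3/4) = 3/5.
Multiplying each by its prior: 1/4 · 0 = 0, 1/3 · 1/10 = 1/30, 1/3 · 3/10 = 1/10, 1/12 · 3/5 = 1/20; summing to 11/60.
Hence P(r = 4 | data) = (1/20) / (11/60) = 3/11.

0.273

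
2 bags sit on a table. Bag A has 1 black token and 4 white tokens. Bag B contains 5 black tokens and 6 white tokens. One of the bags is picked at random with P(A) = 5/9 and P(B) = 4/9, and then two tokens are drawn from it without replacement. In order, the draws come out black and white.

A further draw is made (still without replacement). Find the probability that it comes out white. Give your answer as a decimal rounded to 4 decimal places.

Under each hypothesis, the probability of the observed sequence is: P(data | bag A) = (1/5)(4/4) = 1/5; P(data | bag B) = (5/11)(6/10) = 3/11.
Multiplying each by its prior: 5/9 · 1/5 = 1/9, 4/9 · 3/11 = 4/33; these sum to 23/99.
Dividing through by the total gives posterior P(bag A | data) = 11/23, P(bag B | data) = 12/23.
The predictive probability is P(white next | data) = (1)(11/23) + (5/9)(12/23) = 53/69.

0.7681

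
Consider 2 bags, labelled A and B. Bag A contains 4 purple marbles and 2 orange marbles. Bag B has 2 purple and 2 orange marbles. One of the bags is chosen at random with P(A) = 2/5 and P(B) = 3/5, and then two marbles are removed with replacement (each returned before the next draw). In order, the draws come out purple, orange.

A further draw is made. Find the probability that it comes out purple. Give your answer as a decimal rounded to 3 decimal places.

0.562

For each hypothesis, P(data | H) works out to: P(data | bag A) = (4/6)(2/6) = 2/9; P(data | bag B) = (2/4)(2/4) = 1/4.
Weighting by the prior gives 2/5 · 2/9 = 4/45, 3/5 · 1/4 = 3/20; with total 43/180.
The posterior is then P(bag A | data) = 16/43, P(bag B | data) = 27/43.
So P(purple next | data) = Σ P(purple next | H) P(H | data) = (2/3)(16/43) + (1/2)(27/43) = 145/258.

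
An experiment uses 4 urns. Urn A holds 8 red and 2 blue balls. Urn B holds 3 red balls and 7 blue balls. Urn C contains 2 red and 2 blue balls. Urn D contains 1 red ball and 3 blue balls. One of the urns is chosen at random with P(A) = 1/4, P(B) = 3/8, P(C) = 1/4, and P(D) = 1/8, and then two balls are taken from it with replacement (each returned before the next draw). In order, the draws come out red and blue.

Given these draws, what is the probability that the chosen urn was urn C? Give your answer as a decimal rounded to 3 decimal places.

0.305

The likelihood of the observed sequence under each hypothesis: P(data | urn A) = (8/10)(2/10) = 4/25; P(data | urn B) = (3/10)(7/10) = 21/100; P(data | urn C) = (2/4)(2/4) = 1/4; P(data | urn D) = (1/4)(3/4) = 3/16.
Weighting by the prior gives 1/4 · 4/25 = 1/25, 3/8 · 21/100 = 63/800, 1/4 · 1/4 = 1/16, 1/8 · 3/16 = 3/128; these sum to 131/640.
Hence P(urn C | data) = (1/16) / (131/640) = 40/131.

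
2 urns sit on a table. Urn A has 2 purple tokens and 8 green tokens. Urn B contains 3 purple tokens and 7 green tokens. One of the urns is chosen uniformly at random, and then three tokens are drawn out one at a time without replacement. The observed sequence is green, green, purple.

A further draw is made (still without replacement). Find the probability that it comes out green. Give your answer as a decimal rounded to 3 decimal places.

0.782

For each hypothesis, P(data | H) works out to: P(data | urn A) = (8/10)(7/9)(2/8) = 7/45; P(data | urn B) = (7/10)(6/9)(3/8) = 7/40.
Multiplying each by its prior: 1/2 · 7/45 = 7/90, 1/2 · 7/40 = 7/80; summing to 119/720.
The posterior is then P(urn A | data) = 8/17, P(urn B | data) = 9/17.
The predictive probability is P(green next | data) = (6/7)(8/17) + (5/7)(9/17) = 93/119.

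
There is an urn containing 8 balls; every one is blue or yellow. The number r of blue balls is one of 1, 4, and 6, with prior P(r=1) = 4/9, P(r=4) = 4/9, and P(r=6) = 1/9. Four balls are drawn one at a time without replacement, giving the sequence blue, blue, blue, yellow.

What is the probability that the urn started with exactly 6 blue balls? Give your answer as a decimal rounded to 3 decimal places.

For each hypothesis, P(data | H) works out to: P(data | r = 1) = (1/8)(0/7) = 0; P(data | r = 4) = (4/8)(3/7)(2/6)(4/5) = 2/35; P(data | r = 6) = (6/8)(5/7)(4/6)(2/5) = 1/7.
Weighting by the prior gives 4/9 · 0 = 0, 4/9 · 2/35 = 8/315, 1/9 · 1/7 = 1/63; summing to 13/315.
Hence P(r = 6 | data) = (1/63) / (13/315) = 5/13.

0.385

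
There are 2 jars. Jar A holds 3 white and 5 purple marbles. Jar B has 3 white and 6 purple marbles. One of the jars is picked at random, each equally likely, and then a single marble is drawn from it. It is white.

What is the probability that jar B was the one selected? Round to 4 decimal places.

0.4706

Under each hypothesis, the probability of this draw is: P(data | jar A) = (3/8) = 3/8; P(data | jar B) = (3/9) = 1/3.
Weighting by the prior gives 1/2 · 3/8 = 3/16, 1/2 · 1/3 = 1/6; these sum to 17/48.
So P(jar B | data) = (1/6) / (17/48) = 8/17.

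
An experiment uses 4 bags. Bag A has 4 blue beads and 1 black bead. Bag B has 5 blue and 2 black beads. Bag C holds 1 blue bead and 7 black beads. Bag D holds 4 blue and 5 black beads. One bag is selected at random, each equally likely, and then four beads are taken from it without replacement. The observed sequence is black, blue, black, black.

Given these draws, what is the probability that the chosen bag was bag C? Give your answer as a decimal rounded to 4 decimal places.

0.6117

For each hypothesis, P(data | H) works out to: P(data | bag A) = (1/5)(4/4)(0/3) = 0; P(data | bag B) = (2/7)(5/6)(1/5)(0/4) = 0; P(data | bag C) = (7/8)(1/7)(6/6)(5/5) = 0.125; P(data | bag D) = (5/9)(4/8)(4/7)(3/6) = 0.079365.
Multiplying each by its prior: 1/4 · 0 = 0, 1/4 · 0 = 0, 1/4 · 0.125 = 0.03125, 1/4 · 0.079365 = 0.019841; with total 0.051091.
By Bayes' rule, P(bag C | data) = (0.03125) / (0.051091) = 0.61165.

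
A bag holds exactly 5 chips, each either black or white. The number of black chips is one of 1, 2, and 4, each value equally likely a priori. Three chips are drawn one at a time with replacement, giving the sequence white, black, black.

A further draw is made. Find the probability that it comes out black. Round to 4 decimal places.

0.5750

The likelihood of the observed sequence under each hypothesis: P(data | r = 1) = (4/5)(1/5)(1/5) = 4/125; P(data | r = 2) = (3/5)(2/5)(2/5) = 12/125; P(data | r = 4) = (1/5)(4/5)(4/5) = 16/125.
Weighting by the prior gives 1/3 · 4/125 = 4/375, 1/3 · 12/125 = 4/125, 1/3 · 16/125 = 16/375; these sum to 32/375.
Dividing through by the total gives posterior P(r = 1 | data) = 1/8, P(r = 2 | data) = 3/8, P(r = 4 | data) = 1/2.
So P(black next | data) = Σ P(black next | H) P(H | data) = (1/5)(1/8) + (2/5)(3/8) + (4/5)(1/2) = 23/40.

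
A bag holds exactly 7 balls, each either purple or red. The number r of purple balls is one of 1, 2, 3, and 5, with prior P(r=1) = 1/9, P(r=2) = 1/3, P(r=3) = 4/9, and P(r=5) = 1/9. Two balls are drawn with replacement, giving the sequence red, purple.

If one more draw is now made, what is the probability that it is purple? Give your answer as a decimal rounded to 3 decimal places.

For each hypothesis, P(data | H) works out to: P(data | r = 1) = (6/7)(1/7) = 6/49; P(data | r = 2) = (5/7)(2/7) = 10/49; P(data | r = 3) = (4/7)(3/7) = 12/49; P(data | r = 5) = (2/7)(5/7) = 10/49.
The prior-weighted likelihoods are 1/9 · 6/49 = 2/147, 1/3 · 10/49 = 10/147, 4/9 · 12/49 = 16/147, 1/9 · 10/49 = 10/441; these sum to 94/441.
Dividing through by the total gives posterior P(r = 1 | data) = 3/47, P(r = 2 | data) = 15/47, P(r = 3 | data) = 24/47, P(r = 5 | data) = 5/47.
So P(purple next | data) = Σ P(purple next | H) P(H | data) = (1/7)(3/47) + (2/7)(15/47) + (3/7)(24/47) + (5/7)(5/47) = 130/329.

0.395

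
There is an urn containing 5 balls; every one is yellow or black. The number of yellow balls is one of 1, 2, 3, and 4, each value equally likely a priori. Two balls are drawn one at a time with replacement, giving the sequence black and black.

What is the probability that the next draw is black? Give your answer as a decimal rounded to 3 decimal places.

0.667

Compute the likelihood of the observed sequence for each case: P(data | r = 1) = (4/5)(4/5) = 16/25; P(data | r = 2) = (3/5)(3/5) = 9/25; P(data | r = 3) = (2/5)(2/5) = 4/25; P(data | r = 4) = (1/5)(1/5) = 1/25.
Weighting by the prior gives 1/4 · 16/25 = 4/25, 1/4 · 9/25 = 9/100, 1/4 · 4/25 = 1/25, 1/4 · 1/25 = 1/100; with total 3/10.
The posterior is then P(r = 1 | data) = 8/15, P(r = 2 | data) = 3/10, P(r = 3 | data) = 2/15, P(r = 4 | data) = 1/30.
Averaging over the posterior, P(black next | data) = (4/5)(8/15) + (3/5)(3/10) + (2/5)(2/15) + (1/5)(1/30) = 2/3.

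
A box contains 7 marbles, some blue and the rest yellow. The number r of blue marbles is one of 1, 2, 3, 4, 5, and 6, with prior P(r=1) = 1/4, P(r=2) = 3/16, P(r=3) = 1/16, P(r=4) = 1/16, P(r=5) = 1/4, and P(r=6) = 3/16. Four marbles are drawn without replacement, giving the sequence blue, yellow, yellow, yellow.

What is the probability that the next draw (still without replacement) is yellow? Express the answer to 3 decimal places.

Under each hypothesis, the probability of the observed sequence is: P(data | r = 1) = (1/7)(6/6)(5/5)(4/4) = 1/7; P(data | r = 2) = (2/7)(5/6)(4/5)(3/4) = 1/7; P(data | r = 3) = (3/7)(4/6)(3/5)(2/4) = 3/35; P(data | r = 4) = (4/7)(3/6)(2/5)(1/4) = 1/35; P(data | r = 5) = (5/7)(2/6)(1/5)(0/4) = 0; P(data | r = 6) = (6/7)(1/6)(0/5) = 0.
Weighting by the prior gives 1/4 · 1/7 = 1/28, 3/16 · 1/7 = 3/112, 1/16 · 3/35 = 3/560, 1/16 · 1/35 = 1/560, 1/4 · 0 = 0, 3/16 · 0 = 0; these sum to 39/560.
Normalising, the posterior is P(r = 1 | data) = 20/39, P(r = 2 | data) = 5/13, P(r = 3 | data) = 1/13, P(r = 4 | data) = 1/39, P(r = 5 | data) = 0, P(r = 6 | data) = 0.
Averaging over the posterior, P(yellow next | data) = (1)(20/39) + (2/3)(5/13) + (1/3)(1/13) + (0)(1/39) = 31/39.

0.795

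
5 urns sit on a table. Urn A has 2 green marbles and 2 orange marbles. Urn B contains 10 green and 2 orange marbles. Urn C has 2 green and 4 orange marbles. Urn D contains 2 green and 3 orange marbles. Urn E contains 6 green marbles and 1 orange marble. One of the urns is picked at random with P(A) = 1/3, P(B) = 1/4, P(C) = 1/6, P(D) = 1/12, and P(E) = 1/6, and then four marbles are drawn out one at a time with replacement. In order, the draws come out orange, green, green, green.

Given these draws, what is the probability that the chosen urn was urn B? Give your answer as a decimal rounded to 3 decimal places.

For each hypothesis, P(data | H) works out to: P(data | urn A) = (2/4)(2/4)(2/4)(2/4) = 0.0625; P(data | urn B) = (2/12)(10/12)(10/12)(10/12) = 0.096451; P(data | urn C) = (4/6)(2/6)(2/6)(2/6) = 0.024691; P(data | urn D) = (3/5)(2/5)(2/5)(2/5) = 0.0384; P(data | urn E) = (1/7)(6/7)(6/7)(6/7) = 0.089963.
The prior-weighted likelihoods are 1/3 · 0.0625 = 0.020833, 1/4 · 0.096451 = 0.024113, 1/6 · 0.024691 = 0.0041152, 1/12 · 0.0384 = 0.0032, 1/6 · 0.089963 = 0.014994; with total 0.067255.
By Bayes' rule, P(urn B | data) = (0.024113) / (0.067255) = 0.35853.

0.359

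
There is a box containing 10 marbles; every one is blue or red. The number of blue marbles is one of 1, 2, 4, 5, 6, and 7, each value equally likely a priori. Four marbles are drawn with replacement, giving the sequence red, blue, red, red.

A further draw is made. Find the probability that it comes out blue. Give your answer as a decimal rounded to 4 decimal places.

Compute the likelihood of the observed sequence for each case: P(data | r = 1) = (9/10)(1/10)(9/10)(9/10) = 0.0729; P(data | r = 2) = (8/10)(2/10)(8/10)(8/10) = 0.1024; P(data | r = 4) = (6/10)(4/10)(6/10)(6/10) = 0.0864; P(data | r = 5) = (5/10)(5/10)(5/10)(5/10) = 0.0625; P(data | r = 6) = (4/10)(6/10)(4/10)(4/10) = 0.0384; P(data | r = 7) = (3/10)(7/10)(3/10)(3/10) = 0.0189.
Weighting by the prior gives 1/6 · 0.0729 = 0.01215, 1/6 · 0.1024 = 0.017067, 1/6 · 0.0864 = 0.0144, 1/6 · 0.0625 = 0.010417, 1/6 · 0.0384 = 0.0064, 1/6 · 0.0189 = 0.00315; these sum to 0.063583.
Normalising, the posterior is P(r = 1 | data) = 0.19109, P(r = 2 | data) = 0.26841, P(r = 4 | data) = 0.22647, P(r = 5 | data) = 0.16383, P(r = 6 | data) = 0.10066, P(r = 7 | data) = 0.049541.
So P(blue next | data) = Σ P(blue next | H) P(H | data) = (1/10)(0.19109) + (1/5)(0.26841) + (2/5)(0.22647) + (1/2)(0.16383) + (3/5)(0.10066) + (7/10)(0.049541) = 0.34037.

0.3404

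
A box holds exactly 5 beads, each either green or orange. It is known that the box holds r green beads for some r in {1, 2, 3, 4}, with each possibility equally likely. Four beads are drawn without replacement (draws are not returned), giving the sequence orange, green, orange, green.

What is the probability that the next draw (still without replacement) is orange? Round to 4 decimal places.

For each hypothesis, P(data | H) works out to: P(data | r = 1) = (4/5)(1/4)(3/3)(0/2) = 0; P(data | r = 2) = (3/5)(2/4)(2/3)(1/2) = 1/10; P(data | r = 3) = (2/5)(3/4)(1/3)(2/2) = 1/10; P(data | r = 4) = (1/5)(4/4)(0/3) = 0.
The prior-weighted likelihoods are 1/4 · 0 = 0, 1/4 · 1/10 = 1/40, 1/4 · 1/10 = 1/40, 1/4 · 0 = 0; summing to 1/20.
Dividing through by the total gives posterior P(r = 1 | data) = 0, P(r = 2 | data) = 1/2, P(r = 3 | data) = 1/2, P(r = 4 | data) = 0.
Averaging over the posterior, P(orange next | data) = (1)(1/2) + (0)(1/2) = 1/2.

0.5000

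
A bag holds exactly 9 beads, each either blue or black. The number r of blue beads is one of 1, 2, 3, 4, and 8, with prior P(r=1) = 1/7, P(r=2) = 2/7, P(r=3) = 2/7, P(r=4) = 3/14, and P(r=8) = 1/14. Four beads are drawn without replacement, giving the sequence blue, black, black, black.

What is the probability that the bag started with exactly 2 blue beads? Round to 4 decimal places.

The likelihood of the observed sequence under each hypothesis: P(data | r = 1) = (1/9)(8/8)(7/7)(6/6) = 1/9; P(data | r = 2) = (2/9)(7/8)(6/7)(5/6) = 5/36; P(data | r = 3) = (3/9)(6/8)(5/7)(4/6) = 5/42; P(data | r = 4) = (4/9)(5/8)(4/7)(3/6) = 5/63; P(data | r = 8) = (8/9)(1/8)(0/7) = 0.
The prior-weighted likelihoods are 1/7 · 1/9 = 1/63, 2/7 · 5/36 = 5/126, 2/7 · 5/42 = 5/147, 3/14 · 5/63 = 5/294, 1/14 · 0 = 0; these sum to 47/441.
Hence P(r = 2 | data) = (5/126) / (47/441) = 35/94.

0.3723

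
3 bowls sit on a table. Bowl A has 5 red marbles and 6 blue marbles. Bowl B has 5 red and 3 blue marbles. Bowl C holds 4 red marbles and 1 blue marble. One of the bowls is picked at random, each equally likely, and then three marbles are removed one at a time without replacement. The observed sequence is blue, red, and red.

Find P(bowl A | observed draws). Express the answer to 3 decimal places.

0.243

The likelihood of the observed sequence under each hypothesis: P(data | bowl A) = (6/11)(5/10)(4/9) = 0.12121; P(data | bowl B) = (3/8)(5/7)(4/6) = 0.17857; P(data | bowl C) = (1/5)(4/4)(3/3) = 0.2.
Multiplying each by its prior: 1/3 · 0.12121 = 0.040404, 1/3 · 0.17857 = 0.059524, 1/3 · 0.2 = 0.066667; these sum to 0.16659.
So P(bowl A | data) = (0.040404) / (0.16659) = 0.24253.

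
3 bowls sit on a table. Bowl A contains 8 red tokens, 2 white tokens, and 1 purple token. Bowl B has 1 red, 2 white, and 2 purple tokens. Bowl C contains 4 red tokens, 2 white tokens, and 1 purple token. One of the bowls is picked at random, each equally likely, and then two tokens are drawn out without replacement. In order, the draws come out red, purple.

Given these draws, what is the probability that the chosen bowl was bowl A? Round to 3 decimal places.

For each hypothesis, P(data | H) works out to: P(data | bowl A) = (8/11)(1/10) = 0.072727; P(data | bowl B) = (1/5)(2/4) = 0.1; P(data | bowl C) = (4/7)(1/6) = 0.095238.
Multiplying each by its prior: 1/3 · 0.072727 = 0.024242, 1/3 · 0.1 = 0.033333, 1/3 · 0.095238 = 0.031746; summing to 0.089322.
So P(bowl A | data) = (0.024242) / (0.089322) = 0.27141.

0.271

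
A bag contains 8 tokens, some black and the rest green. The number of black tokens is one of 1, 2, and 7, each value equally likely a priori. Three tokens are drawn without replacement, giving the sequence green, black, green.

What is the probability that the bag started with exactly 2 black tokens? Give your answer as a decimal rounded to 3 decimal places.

The likelihood of the observed sequence under each hypothesis: P(data | r = 1) = (7/8)(1/7)(6/6) = 1/8; P(data | r = 2) = (6/8)(2/7)(5/6) = 5/28; P(data | r = 7) = (1/8)(7/7)(0/6) = 0.
Multiplying each by its prior: 1/3 · 1/8 = 1/24, 1/3 · 5/28 = 5/84, 1/3 · 0 = 0; these sum to 17/168.
By Bayes' rule, P(r = 2 | data) = (5/84) / (17/168) = 10/17.

0.588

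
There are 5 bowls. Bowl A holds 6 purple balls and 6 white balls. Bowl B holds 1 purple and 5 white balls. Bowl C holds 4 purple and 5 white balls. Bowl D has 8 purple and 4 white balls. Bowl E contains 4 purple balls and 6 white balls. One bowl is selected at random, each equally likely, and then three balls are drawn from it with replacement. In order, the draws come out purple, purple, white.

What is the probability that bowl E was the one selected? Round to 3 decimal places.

0.191

The likelihood of the observed sequence under each hypothesis: P(data | bowl A) = (6/12)(6/12)(6/12) = 0.125; P(data | bowl B) = (1/6)(1/6)(5/6) = 0.023148; P(data | bowl C) = (4/9)(4/9)(5/9) = 0.10974; P(data | bowl D) = (8/12)(8/12)(4/12) = 0.14815; P(data | bowl E) = (4/10)(4/10)(6/10) = 0.096.
Weighting by the prior gives 1/5 · 0.125 = 0.025, 1/5 · 0.023148 = 0.0046296, 1/5 · 0.10974 = 0.021948, 1/5 · 0.14815 = 0.02963, 1/5 · 0.096 = 0.0192; summing to 0.10041.
So P(bowl E | data) = (0.0192) / (0.10041) = 0.19122.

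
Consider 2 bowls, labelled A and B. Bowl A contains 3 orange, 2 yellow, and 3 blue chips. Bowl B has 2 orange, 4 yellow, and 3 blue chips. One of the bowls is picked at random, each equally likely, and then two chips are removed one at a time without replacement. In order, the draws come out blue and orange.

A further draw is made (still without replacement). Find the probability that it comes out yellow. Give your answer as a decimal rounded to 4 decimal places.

The likelihood of the observed sequence under each hypothesis: P(data | bowl A) = (3/8)(3/7) = 9/56; P(data | bowl B) = (3/9)(2/8) = 1/12.
The prior-weighted likelihoods are 1/2 · 9/56 = 9/112, 1/2 · 1/12 = 1/24; with total 41/336.
The posterior is then P(bowl A | data) = 27/41, P(bowl B | data) = 14/41.
The predictive probability is P(yellow next | data) = (1/3)(27/41) + (4/7)(14/41) = 17/41.

0.4146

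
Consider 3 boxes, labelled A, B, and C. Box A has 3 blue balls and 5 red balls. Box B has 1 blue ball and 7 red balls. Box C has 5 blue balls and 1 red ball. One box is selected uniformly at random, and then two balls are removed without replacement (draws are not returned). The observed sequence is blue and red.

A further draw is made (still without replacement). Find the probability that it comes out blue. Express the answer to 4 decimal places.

0.4574

The likelihood of the observed sequence under each hypothesis: P(data | box A) = (3/8)(5/7) = 15/56; P(data | box B) = (1/8)(7/7) = 1/8; P(data | box C) = (5/6)(1/5) = 1/6.
The prior-weighted likelihoods are 1/3 · 15/56 = 5/56, 1/3 · 1/8 = 1/24, 1/3 · 1/6 = 1/18; these sum to 47/252.
Dividing through by the total gives posterior P(box A | data) = 45/94, P(box B | data) = 21/94, P(box C | data) = 14/47.
So P(blue next | data) = Σ P(blue next | H) P(H | data) = (1/3)(45/94) + (0)(21/94) + (1)(14/47) = 43/94.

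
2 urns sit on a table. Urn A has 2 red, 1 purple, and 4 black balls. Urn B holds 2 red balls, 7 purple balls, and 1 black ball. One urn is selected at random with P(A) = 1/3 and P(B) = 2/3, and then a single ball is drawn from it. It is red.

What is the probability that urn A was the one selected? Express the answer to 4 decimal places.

For each hypothesis, P(data | H) works out to: P(data | urn A) = (2/7) = 2/7; P(data | urn B) = (2/10) = 1/5.
Multiplying each by its prior: 1/3 · 2/7 = 2/21, 2/3 · 1/5 = 2/15; with total 8/35.
Therefore the posterior P(urn A | data) = (2/21) / (8/35) = 5/12.

0.4167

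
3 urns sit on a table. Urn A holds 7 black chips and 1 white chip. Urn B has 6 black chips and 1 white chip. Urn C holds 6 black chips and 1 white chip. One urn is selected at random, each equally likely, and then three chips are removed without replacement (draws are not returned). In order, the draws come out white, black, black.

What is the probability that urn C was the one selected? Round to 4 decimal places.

For each hypothesis, P(data | H) works out to: P(data | urn A) = (1/8)(7/7)(6/6) = 1/8; P(data | urn B) = (1/7)(6/6)(5/5) = 1/7; P(data | urn C) = (1/7)(6/6)(5/5) = 1/7.
The prior-weighted likelihoods are 1/3 · 1/8 = 1/24, 1/3 · 1/7 = 1/21, 1/3 · 1/7 = 1/21; summing to 23/168.
By Bayes' rule, P(urn C | data) = (1/21) / (23/168) = 8/23.

0.3478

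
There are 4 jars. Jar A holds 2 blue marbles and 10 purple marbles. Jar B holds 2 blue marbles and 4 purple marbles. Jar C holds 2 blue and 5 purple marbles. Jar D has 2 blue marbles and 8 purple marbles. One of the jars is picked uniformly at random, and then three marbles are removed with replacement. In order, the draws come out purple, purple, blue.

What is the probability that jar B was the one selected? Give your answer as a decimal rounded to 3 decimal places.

0.276

The likelihood of the observed sequence under each hypothesis: P(data | jar A) = (10/12)(10/12)(2/12) = 0.11574; P(data | jar B) = (4/6)(4/6)(2/6) = 0.14815; P(data | jar C) = (5/7)(5/7)(2/7) = 0.14577; P(data | jar D) = (8/10)(8/10)(2/10) = 0.128.
Multiplying each by its prior: 1/4 · 0.11574 = 0.028935, 1/4 · 0.14815 = 0.037037, 1/4 · 0.14577 = 0.036443, 1/4 · 0.128 = 0.032; these sum to 0.13442.
Hence P(jar B | data) = (0.037037) / (0.13442) = 0.27554.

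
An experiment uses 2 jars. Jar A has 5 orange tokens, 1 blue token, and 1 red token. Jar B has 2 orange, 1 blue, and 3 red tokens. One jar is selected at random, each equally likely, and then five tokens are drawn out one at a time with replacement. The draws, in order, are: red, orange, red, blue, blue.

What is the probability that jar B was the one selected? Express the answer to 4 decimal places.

0.8861

For each hypothesis, P(data | H) works out to: P(data | jar A) = (1/7)(5/7)(1/7)(1/7)(1/7) = 0.0002975; P(data | jar B) = (3/6)(2/6)(3/6)(1/6)(1/6) = 0.0023148.
Multiplying each by its prior: 1/2 · 0.0002975 = 0.00014875, 1/2 · 0.0023148 = 0.0011574; with total 0.0013062.
Therefore the posterior P(jar B | data) = (0.0011574) / (0.0013062) = 0.88612.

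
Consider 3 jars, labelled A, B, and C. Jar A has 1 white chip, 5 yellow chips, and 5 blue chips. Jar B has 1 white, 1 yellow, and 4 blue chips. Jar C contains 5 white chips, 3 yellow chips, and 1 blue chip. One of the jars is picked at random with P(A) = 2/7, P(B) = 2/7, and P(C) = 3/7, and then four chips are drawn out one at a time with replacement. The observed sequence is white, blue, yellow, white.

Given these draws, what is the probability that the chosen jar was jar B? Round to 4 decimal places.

0.1407

For each hypothesis, P(data | H) works out to: P(data | jar A) = (1/11)(5/11)(5/11)(1/11) = 0.0017075; P(data | jar B) = (1/6)(4/6)(1/6)(1/6) = 0.0030864; P(data | jar C) = (5/9)(1/9)(3/9)(5/9) = 0.011431.
The prior-weighted likelihoods are 2/7 · 0.0017075 = 0.00048787, 2/7 · 0.0030864 = 0.00088183, 3/7 · 0.011431 = 0.0048991; summing to 0.0062688.
So P(jar B | data) = (0.00088183) / (0.0062688) = 0.14067.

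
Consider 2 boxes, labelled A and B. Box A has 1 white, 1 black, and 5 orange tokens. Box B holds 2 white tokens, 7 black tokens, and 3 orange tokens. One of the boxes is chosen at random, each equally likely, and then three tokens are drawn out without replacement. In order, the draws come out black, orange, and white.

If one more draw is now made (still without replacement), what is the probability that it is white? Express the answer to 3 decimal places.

For each hypothesis, P(data | H) works out to: P(data | box A) = (1/7)(5/6)(1/5) = 0.02381; P(data | box B) = (7/12)(3/11)(2/10) = 0.031818.
The prior-weighted likelihoods are 1/2 · 0.02381 = 0.011905, 1/2 · 0.031818 = 0.015909; summing to 0.027814.
Dividing through by the total gives posterior P(box A | data) = 0.42802, P(box B | data) = 0.57198.
So P(white next | data) = Σ P(white next | H) P(H | data) = (0)(0.42802) + (1/9)(0.57198) = 0.063554.

0.064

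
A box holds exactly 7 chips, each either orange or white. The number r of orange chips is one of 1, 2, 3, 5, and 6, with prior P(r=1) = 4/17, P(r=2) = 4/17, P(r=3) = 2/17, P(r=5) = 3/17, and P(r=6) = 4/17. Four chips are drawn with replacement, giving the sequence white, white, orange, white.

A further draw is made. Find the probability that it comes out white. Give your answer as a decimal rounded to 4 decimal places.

0.7157

Under each hypothesis, the probability of the observed sequence is: P(data | r = 1) = (6/7)(6/7)(1/7)(6/7) = 0.089963; P(data | r = 2) = (5/7)(5/7)(2/7)(5/7) = 0.10412; P(data | r = 3) = (4/7)(4/7)(3/7)(4/7) = 0.079967; P(data | r = 5) = (2/7)(2/7)(5/7)(2/7) = 0.01666; P(data | r = 6) = (1/7)(1/7)(6/7)(1/7) = 0.002499.
Weighting by the prior gives 4/17 · 0.089963 = 0.021168, 4/17 · 0.10412 = 0.0245, 2/17 · 0.079967 = 0.0094078, 3/17 · 0.01666 = 0.00294, 4/17 · 0.002499 = 0.00058799; summing to 0.058603.
Dividing through by the total gives posterior P(r = 1 | data) = 0.3612, P(r = 2 | data) = 0.41806, P(r = 3 | data) = 0.16054, P(r = 5 | data) = 0.050167, P(r = 6 | data) = 0.010033.
The predictive probability is P(white next | data) = (6/7)(0.3612) + (5/7)(0.41806) + (4/7)(0.16054) + (2/7)(0.050167) + (1/7)(0.010033) = 0.71572.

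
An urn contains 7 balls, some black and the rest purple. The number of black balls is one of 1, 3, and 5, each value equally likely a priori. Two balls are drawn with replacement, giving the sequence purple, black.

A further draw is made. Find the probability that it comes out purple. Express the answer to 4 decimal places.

Compute the likelihood of the observed sequence for each case: P(data | r = 1) = (6/7)(1/7) = 6/49; P(data | r = 3) = (4/7)(3/7) = 12/49; P(data | r = 5) = (2/7)(5/7) = 10/49.
Multiplying each by its prior: 1/3 · 6/49 = 2/49, 1/3 · 12/49 = 4/49, 1/3 · 10/49 = 10/147; these sum to 4/21.
Dividing through by the total gives posterior P(r = 1 | data) = 3/14, P(r = 3 | data) = 3/7, P(r = 5 | data) = 5/14.
So P(purple next | data) = Σ P(purple next | H) P(H | data) = (6/7)(3/14) + (4/7)(3/7) + (2/7)(5/14) = 26/49.

0.5306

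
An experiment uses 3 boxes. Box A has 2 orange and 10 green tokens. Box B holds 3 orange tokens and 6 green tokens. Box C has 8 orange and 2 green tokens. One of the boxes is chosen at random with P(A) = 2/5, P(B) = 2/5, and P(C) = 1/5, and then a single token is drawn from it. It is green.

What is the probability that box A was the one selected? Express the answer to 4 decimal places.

The likelihood of this draw under each hypothesis: P(data | box A) = (10/12) = 5/6; P(data | box B) = (6/9) = 2/3; P(data | box C) = (2/10) = 1/5.
The prior-weighted likelihoods are 2/5 · 5/6 = 1/3, 2/5 · 2/3 = 4/15, 1/5 · 1/5 = 1/25; with total 16/25.
So P(box A | data) = (1/3) / (16/25) = 25/48.

0.5208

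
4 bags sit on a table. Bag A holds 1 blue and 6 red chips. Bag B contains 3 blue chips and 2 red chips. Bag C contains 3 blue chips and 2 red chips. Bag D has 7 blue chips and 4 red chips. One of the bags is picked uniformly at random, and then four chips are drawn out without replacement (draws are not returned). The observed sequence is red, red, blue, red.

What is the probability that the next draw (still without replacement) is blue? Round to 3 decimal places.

Under each hypothesis, the probability of the observed sequence is: P(data | bag A) = (6/7)(5/6)(1/5)(4/4) = 0.14286; P(data | bag B) = (2/5)(1/4)(3/3)(0/2) = 0; P(data | bag C) = (2/5)(1/4)(3/3)(0/2) = 0; P(data | bag D) = (4/11)(3/10)(7/9)(2/8) = 0.021212.
The prior-weighted likelihoods are 1/4 · 0.14286 = 0.035714, 1/4 · 0 = 0, 1/4 · 0 = 0, 1/4 · 0.021212 = 0.005303; with total 0.041017.
Dividing through by the total gives posterior P(bag A | data) = 0.87071, P(bag B | data) = 0, P(bag C | data) = 0, P(bag D | data) = 0.12929.
Averaging over the posterior, P(blue next | data) = (0)(0.87071) + (6/7)(0.12929) = 0.11082.

0.111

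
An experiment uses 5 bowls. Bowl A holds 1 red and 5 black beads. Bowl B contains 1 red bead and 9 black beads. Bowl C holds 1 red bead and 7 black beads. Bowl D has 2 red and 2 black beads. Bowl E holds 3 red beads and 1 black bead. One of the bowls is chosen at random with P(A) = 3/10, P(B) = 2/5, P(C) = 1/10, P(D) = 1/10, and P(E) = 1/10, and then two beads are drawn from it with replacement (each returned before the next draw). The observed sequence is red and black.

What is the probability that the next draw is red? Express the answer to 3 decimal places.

0.291

Under each hypothesis, the probability of the observed sequence is: P(data | bowl A) = (1/6)(5/6) = 0.13889; P(data | bowl B) = (1/10)(9/10) = 0.09; P(data | bowl C) = (1/8)(7/8) = 0.10938; P(data | bowl D) = (2/4)(2/4) = 0.25; P(data | bowl E) = (3/4)(1/4) = 0.1875.
The prior-weighted likelihoods are 3/10 · 0.13889 = 0.041667, 2/5 · 0.09 = 0.036, 1/10 · 0.10938 = 0.010937, 1/10 · 0.25 = 0.025, 1/10 · 0.1875 = 0.01875; these sum to 0.13235.
Dividing through by the total gives posterior P(bowl A | data) = 0.31481, P(bowl B | data) = 0.272, P(bowl C | data) = 0.082638, P(bowl D | data) = 0.18889, P(bowl E | data) = 0.14167.
The predictive probability is P(red next | data) = (1/6)(0.31481) + (1/10)(0.272) + (1/8)(0.082638) + (1/2)(0.18889) + (3/4)(0.14167) = 0.29069.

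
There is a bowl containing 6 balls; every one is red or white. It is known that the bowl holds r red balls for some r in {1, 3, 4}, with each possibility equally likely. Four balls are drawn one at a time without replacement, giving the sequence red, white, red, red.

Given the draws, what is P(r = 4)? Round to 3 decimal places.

0.727

Compute the likelihood of the observed sequence for each case: P(data | r = 1) = (1/6)(5/5)(0/4) = 0; P(data | r = 3) = (3/6)(3/5)(2/4)(1/3) = 1/20; P(data | r = 4) = (4/6)(2/5)(3/4)(2/3) = 2/15.
Weighting by the prior gives 1/3 · 0 = 0, 1/3 · 1/20 = 1/60, 1/3 · 2/15 = 2/45; summing to 11/180.
So P(r = 4 | data) = (2/45) / (11/180) = 8/11.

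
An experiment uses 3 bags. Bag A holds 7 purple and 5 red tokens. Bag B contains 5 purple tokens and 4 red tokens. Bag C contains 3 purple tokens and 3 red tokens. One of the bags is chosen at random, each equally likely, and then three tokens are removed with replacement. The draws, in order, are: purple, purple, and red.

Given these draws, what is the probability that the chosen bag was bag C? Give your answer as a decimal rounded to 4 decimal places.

0.3094

The likelihood of the observed sequence under each hypothesis: P(data | bag A) = (7/12)(7/12)(5/12) = 0.14178; P(data | bag B) = (5/9)(5/9)(4/9) = 0.13717; P(data | bag C) = (3/6)(3/6)(3/6) = 0.125.
Weighting by the prior gives 1/3 · 0.14178 = 0.047261, 1/3 · 0.13717 = 0.045725, 1/3 · 0.125 = 0.041667; with total 0.13465.
Hence P(bag C | data) = (0.041667) / (0.13465) = 0.30944.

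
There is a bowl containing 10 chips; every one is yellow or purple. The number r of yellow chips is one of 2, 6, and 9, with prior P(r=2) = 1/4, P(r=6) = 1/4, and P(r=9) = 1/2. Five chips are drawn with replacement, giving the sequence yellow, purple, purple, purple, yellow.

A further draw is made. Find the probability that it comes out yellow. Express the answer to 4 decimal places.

0.4293

For each hypothesis, P(data | H) works out to: P(data | r = 2) = (2/10)(8/10)(8/10)(8/10)(2/10) = 0.02048; P(data | r = 6) = (6/10)(4/10)(4/10)(4/10)(6/10) = 0.02304; P(data | r = 9) = (9/10)(1/10)(1/10)(1/10)(9/10) = 0.00081.
The prior-weighted likelihoods are 1/4 · 0.02048 = 0.00512, 1/4 · 0.02304 = 0.00576, 1/2 · 0.00081 = 0.000405; these sum to 0.011285.
Normalising, the posterior is P(r = 2 | data) = 0.4537, P(r = 6 | data) = 0.51041, P(r = 9 | data) = 0.035888.
The predictive probability is P(yellow next | data) = (1/5)(0.4537) + (3/5)(0.51041) + (9/10)(0.035888) = 0.42929.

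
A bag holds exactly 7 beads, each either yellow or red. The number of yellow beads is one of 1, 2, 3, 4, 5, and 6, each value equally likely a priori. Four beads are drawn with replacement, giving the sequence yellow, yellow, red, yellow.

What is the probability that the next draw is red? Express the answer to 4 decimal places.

The likelihood of the observed sequence under each hypothesis: P(data | r = 1) = (1/7)(1/7)(6/7)(1/7) = 0.002499; P(data | r = 2) = (2/7)(2/7)(5/7)(2/7) = 0.01666; P(data | r = 3) = (3/7)(3/7)(4/7)(3/7) = 0.044981; P(data | r = 4) = (4/7)(4/7)(3/7)(4/7) = 0.079967; P(data | r = 5) = (5/7)(5/7)(2/7)(5/7) = 0.10412; P(data | r = 6) = (6/7)(6/7)(1/7)(6/7) = 0.089963.
The prior-weighted likelihoods are 1/6 · 0.002499 = 0.00041649, 1/6 · 0.01666 = 0.0027766, 1/6 · 0.044981 = 0.0074969, 1/6 · 0.079967 = 0.013328, 1/6 · 0.10412 = 0.017354, 1/6 · 0.089963 = 0.014994; summing to 0.056365.
Dividing through by the total gives posterior P(r = 1 | data) = 0.0073892, P(r = 2 | data) = 0.049261, P(r = 3 | data) = 0.133, P(r = 4 | data) = 0.23645, P(r = 5 | data) = 0.30788, P(r = 6 | data) = 0.26601.
The predictive probability is P(red next | data) = (6/7)(0.0073892) + (5/7)(0.049261) + (4/7)(0.133) + (3/7)(0.23645) + (2/7)(0.30788) + (1/7)(0.26601) = 0.34483.

0.3448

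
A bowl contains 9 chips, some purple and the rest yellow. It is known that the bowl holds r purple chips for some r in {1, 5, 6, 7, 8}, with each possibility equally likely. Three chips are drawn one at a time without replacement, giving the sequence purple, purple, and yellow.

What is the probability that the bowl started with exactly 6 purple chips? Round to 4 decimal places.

Compute the likelihood of the observed sequence for each case: P(data | r = 1) = (1/9)(0/8) = 0; P(data | r = 5) = (5/9)(4/8)(4/7) = 10/63; P(data | r = 6) = (6/9)(5/8)(3/7) = 5/28; P(data | r = 7) = (7/9)(6/8)(2/7) = 1/6; P(data | r = 8) = (8/9)(7/8)(1/7) = 1/9.
Multiplying each by its prior: 1/5 · 0 = 0, 1/5 · 10/63 = 2/63, 1/5 · 5/28 = 1/28, 1/5 · 1/6 = 1/30, 1/5 · 1/9 = 1/45; with total 31/252.
By Bayes' rule, P(r = 6 | data) = (1/28) / (31/252) = 9/31.

0.2903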